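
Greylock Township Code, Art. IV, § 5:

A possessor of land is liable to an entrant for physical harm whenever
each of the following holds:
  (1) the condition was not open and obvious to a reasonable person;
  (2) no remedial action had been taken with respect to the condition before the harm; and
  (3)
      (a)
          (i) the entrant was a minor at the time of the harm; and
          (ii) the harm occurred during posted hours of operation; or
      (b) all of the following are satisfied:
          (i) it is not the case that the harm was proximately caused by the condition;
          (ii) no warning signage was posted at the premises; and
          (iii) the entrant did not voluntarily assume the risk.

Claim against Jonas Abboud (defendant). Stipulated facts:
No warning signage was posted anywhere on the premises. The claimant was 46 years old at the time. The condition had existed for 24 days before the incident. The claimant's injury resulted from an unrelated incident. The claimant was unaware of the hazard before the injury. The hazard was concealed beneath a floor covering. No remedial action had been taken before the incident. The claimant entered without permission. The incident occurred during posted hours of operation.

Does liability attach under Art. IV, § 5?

Yes — liable.

(1) not open/obvious — satisfied.
(2) no remedial action — holds.
(i) entrant a minor — not met.
(ii) during posted hours — holds.
(a) = F AND T = false.
(i) not (proximate cause) — satisfied.
(ii) no signage posted — met.
(iii) no assumed risk — met.
(b) = T AND T AND T = true.
(3) = F OR T = true.
Overall: T AND T AND T → true.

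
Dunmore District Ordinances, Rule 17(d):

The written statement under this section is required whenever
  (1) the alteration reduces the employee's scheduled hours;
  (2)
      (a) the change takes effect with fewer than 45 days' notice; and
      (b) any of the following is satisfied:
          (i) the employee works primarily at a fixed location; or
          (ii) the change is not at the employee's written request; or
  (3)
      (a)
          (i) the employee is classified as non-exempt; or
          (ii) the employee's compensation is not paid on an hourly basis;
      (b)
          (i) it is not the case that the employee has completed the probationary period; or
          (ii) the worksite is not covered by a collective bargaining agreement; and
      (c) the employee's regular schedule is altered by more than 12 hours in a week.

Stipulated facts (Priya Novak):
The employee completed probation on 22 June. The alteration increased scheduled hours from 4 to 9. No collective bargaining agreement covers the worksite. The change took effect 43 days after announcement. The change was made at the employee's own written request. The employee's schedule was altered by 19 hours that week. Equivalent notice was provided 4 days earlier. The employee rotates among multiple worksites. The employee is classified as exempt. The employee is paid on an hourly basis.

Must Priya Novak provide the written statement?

No — not required.

(1) hours reduced — not met.
(a) < 45 days' notice — holds.
(i) fixed location — not met.
(ii) not employee-requested — not met.
(b) = F OR F = false.
(2) = T AND F = false.
(i) non-exempt — not satisfied.
(ii) not (hourly-paid) — fails.
(a): F OR F → false.
(i) not (past probation) — fails.
(ii) no CBA — satisfied.
(b): F OR T → true.
(c) schedule shift > 12h — satisfied.
(3): F AND T AND T → false.
So Overall is not satisfied (F OR F OR F).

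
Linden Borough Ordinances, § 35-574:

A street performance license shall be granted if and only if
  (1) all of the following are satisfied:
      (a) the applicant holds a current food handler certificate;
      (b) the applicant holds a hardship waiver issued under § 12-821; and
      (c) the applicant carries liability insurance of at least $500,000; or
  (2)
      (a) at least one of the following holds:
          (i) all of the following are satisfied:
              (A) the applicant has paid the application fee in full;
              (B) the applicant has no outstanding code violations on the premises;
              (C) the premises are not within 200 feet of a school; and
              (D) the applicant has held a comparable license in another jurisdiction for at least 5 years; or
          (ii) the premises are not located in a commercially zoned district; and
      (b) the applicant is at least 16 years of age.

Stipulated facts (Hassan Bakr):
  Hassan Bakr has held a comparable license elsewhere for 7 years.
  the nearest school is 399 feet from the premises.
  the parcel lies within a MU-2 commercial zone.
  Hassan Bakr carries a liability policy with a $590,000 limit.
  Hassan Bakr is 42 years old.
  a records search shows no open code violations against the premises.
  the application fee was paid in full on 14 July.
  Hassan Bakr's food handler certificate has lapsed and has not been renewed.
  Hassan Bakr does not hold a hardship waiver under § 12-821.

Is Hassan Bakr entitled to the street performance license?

Yes — granted.

(a) food handler cert. — fails.
(b) hardship waiver — not satisfied.
(c) insurance ≥ $500,000 — holds.
(1): F AND F AND T → false.
(A) fee paid — holds.
(B) no code violations — satisfied.
(C) ≥200 ft from school — satisfied.
(D) prior license ≥ 5 yr — holds.
(i): T AND T AND T AND T → true.
(ii) not (commercially zoned) — not met.
(a) = T OR F = true.
(b) age ≥ 16 — met.
(2) = T AND T = true.
Overall: F OR T → true.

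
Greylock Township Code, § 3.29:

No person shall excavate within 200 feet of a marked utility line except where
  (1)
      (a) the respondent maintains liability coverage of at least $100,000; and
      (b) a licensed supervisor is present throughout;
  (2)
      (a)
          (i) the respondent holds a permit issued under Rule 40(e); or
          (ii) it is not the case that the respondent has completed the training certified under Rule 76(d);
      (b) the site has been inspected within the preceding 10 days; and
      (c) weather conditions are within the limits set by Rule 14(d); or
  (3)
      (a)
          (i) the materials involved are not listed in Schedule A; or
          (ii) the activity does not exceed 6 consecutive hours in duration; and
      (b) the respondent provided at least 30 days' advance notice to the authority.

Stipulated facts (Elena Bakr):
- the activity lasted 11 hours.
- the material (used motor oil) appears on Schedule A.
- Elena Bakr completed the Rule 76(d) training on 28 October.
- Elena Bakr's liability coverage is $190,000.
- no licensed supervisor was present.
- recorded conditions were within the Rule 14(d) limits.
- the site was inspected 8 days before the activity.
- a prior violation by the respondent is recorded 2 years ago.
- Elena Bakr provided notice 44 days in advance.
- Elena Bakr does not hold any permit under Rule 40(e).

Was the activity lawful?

(a) coverage ≥ $100,000 — holds.
(b) supervisor present — fails.
So (1) is not satisfied (T AND F).
(i) holds permit — not met.
(ii) not (training certified) — not satisfied.
(a): F OR F → false.
(b) site inspected — met.
(c) weather ok — satisfied.
(2) = F AND T AND T = false.
(i) not (Schedule A material) — not satisfied.
(ii) ≤ 6 hrs duration — not met.
So (a) is not satisfied (F OR F).
(b) ≥30 days' notice — holds.
So (3) is not satisfied (F AND T).
Overall: F OR F OR F → false.

No — unlawful.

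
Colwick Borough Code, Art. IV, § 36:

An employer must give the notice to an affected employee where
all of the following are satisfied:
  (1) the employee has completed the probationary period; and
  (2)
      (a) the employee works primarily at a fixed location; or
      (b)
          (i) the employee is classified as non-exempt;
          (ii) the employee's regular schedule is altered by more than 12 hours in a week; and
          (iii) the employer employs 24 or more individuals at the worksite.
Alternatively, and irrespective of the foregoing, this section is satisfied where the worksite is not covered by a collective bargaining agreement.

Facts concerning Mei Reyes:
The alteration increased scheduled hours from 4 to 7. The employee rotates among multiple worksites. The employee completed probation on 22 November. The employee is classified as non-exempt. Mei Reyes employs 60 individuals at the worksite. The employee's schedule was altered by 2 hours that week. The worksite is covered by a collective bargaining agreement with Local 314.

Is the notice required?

(1) past probation — met.
(a) fixed location — not satisfied.
(i) non-exempt — met.
(ii) schedule shift > 12h — not satisfied.
(iii) ≥ 24 at site — satisfied.
So (b) is not satisfied (T AND F AND T).
(2) = F OR F = false.
Overall = T AND F = false.
Exception (no CBA) — not satisfied.
Result: main false OR exception false → false.

No — not required.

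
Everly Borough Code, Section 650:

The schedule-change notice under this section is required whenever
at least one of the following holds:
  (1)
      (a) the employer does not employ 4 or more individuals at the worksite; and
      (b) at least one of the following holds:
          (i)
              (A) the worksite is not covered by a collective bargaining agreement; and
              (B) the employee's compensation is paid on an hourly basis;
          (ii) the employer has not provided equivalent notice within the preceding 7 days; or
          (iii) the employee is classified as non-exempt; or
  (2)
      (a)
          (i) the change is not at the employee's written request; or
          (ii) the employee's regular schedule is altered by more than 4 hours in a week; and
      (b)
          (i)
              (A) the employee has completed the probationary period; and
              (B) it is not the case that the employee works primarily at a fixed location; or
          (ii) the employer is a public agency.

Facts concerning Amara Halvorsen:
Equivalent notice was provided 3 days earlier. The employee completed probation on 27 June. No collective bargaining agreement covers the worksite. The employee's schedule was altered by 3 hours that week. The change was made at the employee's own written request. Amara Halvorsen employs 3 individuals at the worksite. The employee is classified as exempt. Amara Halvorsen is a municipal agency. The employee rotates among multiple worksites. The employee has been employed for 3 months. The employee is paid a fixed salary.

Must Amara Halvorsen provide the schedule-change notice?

No — not required.

(a) not (≥ 4 at site) — holds.
(A) no CBA — satisfied.
(B) hourly-paid — not satisfied.
So (i) is not satisfied (T AND F).
(ii) no recent notice — not met.
(iii) non-exempt — fails.
(b) = F OR F OR F = false.
So (1) is not satisfied (T AND F).
(i) not employee-requested — not met.
(ii) schedule shift > 4h — fails.
So (a) is not satisfied (F OR F).
(A) past probation — satisfied.
(B) not (fixed location) — holds.
(i): T AND T → true.
(ii) public agency — satisfied.
So (b) is satisfied (T OR T).
(2): F AND T → false.
Overall: F OR F → false.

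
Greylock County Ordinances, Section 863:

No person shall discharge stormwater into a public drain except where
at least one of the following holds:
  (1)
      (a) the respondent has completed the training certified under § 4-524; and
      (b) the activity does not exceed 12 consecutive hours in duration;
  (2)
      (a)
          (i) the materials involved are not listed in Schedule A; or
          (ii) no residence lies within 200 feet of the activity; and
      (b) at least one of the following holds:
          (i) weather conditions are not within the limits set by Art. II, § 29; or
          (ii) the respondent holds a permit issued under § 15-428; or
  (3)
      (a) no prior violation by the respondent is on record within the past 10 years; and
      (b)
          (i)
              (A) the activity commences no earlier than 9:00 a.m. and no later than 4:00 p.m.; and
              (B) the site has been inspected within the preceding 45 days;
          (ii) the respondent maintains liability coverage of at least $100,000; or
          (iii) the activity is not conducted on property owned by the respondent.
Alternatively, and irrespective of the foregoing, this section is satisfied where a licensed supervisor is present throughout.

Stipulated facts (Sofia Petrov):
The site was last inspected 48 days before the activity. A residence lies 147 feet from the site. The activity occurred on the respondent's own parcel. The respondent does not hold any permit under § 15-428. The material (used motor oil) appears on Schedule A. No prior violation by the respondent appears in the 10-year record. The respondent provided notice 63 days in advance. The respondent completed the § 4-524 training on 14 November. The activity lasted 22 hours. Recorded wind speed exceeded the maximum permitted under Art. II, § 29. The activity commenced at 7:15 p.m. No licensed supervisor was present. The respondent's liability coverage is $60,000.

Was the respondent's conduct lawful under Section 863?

No — unlawful.

(a) training certified — satisfied.
(b) ≤ 12 hrs duration — not met.
(1): T AND F → false.
(i) not (Schedule A material) — fails.
(ii) no residence in 200 ft — not satisfied.
(a) = F OR F = false.
(i) not (weather ok) — met.
(ii) holds permit — not satisfied.
(b): T OR F → true.
So (2) is not satisfied (F AND T).
(a) no prior violation — holds.
(A) start within hours — not met.
(B) site inspected — fails.
So (i) is not satisfied (F AND F).
(ii) coverage ≥ $100,000 — not met.
(iii) not (own property) — not satisfied.
(b) = F OR F OR F = false.
So (3) is not satisfied (T AND F).
So Overall is not satisfied (F OR F OR F).
Exception (supervisor present) — not satisfied.
Result: main false OR exception false → false.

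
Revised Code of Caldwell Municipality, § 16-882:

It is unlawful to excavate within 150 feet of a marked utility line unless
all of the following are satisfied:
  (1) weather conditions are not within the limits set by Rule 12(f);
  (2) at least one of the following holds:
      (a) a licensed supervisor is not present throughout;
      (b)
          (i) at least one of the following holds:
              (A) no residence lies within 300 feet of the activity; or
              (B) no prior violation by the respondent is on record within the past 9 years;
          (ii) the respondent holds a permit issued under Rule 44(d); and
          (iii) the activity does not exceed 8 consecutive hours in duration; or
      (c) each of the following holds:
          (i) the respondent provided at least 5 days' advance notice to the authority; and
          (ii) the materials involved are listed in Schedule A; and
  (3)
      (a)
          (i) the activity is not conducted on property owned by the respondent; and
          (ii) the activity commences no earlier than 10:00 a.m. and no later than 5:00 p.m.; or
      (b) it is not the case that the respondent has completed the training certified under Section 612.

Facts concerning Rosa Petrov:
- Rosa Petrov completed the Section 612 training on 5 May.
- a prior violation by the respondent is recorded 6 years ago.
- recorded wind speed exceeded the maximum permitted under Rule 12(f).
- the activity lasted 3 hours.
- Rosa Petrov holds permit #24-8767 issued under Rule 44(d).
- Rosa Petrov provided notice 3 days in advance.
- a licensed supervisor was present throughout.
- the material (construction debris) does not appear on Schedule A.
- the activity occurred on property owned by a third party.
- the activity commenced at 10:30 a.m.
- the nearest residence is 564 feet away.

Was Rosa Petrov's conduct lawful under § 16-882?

(1) not (weather ok) — holds.
(a) not (supervisor present) — not met.
(A) no residence in 300 ft — satisfied.
(B) no prior violation — not satisfied.
(i): T OR F → true.
(ii) holds permit — holds.
(iii) ≤ 8 hrs duration — met.
(b): T AND T AND T → true.
(i) ≥5 days' notice — fails.
(ii) Schedule A material — not satisfied.
So (c) is not satisfied (F AND F).
So (2) is satisfied (F OR T OR F).
(i) not (own property) — met.
(ii) start within hours — holds.
(a): T AND T → true.
(b) not (training certified) — fails.
(3) = T OR F = true.
Overall: T AND T AND T → true.

Yes — lawful.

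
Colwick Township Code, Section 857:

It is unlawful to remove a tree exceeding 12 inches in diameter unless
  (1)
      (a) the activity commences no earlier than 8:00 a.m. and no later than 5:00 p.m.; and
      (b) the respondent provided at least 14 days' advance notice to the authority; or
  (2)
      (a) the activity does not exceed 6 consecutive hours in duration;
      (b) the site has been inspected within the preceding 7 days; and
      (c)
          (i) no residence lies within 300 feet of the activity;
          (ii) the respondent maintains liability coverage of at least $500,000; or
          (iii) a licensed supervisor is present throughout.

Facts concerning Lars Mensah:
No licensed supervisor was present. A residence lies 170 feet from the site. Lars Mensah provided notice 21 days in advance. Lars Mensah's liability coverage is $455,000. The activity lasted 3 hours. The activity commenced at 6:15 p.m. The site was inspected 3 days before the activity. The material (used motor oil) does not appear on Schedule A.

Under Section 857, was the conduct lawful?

No — unlawful.

(a) start within hours — fails.
(b) ≥14 days' notice — holds.
(1): F AND T → false.
(a) ≤ 6 hrs duration — holds.
(b) site inspected — holds.
(i) no residence in 300 ft — fails.
(ii) coverage ≥ $500,000 — fails.
(iii) supervisor present — not met.
(c): F OR F OR F → false.
(2) = T AND T AND F = false.
Overall = F OR F = false.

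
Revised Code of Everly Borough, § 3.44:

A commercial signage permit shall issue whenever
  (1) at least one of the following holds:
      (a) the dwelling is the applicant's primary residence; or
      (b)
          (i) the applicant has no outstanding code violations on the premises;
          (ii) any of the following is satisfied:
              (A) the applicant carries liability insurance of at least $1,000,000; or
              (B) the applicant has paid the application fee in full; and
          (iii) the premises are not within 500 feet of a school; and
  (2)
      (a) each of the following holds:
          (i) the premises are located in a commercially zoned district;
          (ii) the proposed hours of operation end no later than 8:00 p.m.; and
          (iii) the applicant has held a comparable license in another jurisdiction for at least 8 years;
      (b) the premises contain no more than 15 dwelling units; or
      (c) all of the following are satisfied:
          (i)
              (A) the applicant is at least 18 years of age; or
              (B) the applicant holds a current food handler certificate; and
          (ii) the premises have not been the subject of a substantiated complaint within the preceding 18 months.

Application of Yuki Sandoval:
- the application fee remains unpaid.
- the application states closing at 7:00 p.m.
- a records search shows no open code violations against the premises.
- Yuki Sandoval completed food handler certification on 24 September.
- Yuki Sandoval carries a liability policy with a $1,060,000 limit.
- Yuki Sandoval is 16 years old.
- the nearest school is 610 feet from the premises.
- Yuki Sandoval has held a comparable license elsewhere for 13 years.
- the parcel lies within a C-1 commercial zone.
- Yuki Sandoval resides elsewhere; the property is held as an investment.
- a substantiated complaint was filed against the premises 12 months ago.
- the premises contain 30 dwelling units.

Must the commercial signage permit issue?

Yes — granted.

(a) primary residence — not met.
(i) no code violations — satisfied.
(A) insurance ≥ $1,000,000 — satisfied.
(B) fee paid — fails.
(ii) = T OR F = true.
(iii) ≥500 ft from school — holds.
(b) = T AND T AND T = true.
(1) = F OR T = true.
(i) commercially zoned — holds.
(ii) closes by 8 p.m. — satisfied.
(iii) prior license ≥ 8 yr — holds.
(a) = T AND T AND T = true.
(b) ≤ 15 units — fails.
(A) age ≥ 18 — not met.
(B) food handler cert. — holds.
So (i) is satisfied (F OR T).
(ii) no complaint in 18 mo. — fails.
So (c) is not satisfied (T AND F).
(2): T OR F OR F → true.
So Overall is satisfied (T AND T).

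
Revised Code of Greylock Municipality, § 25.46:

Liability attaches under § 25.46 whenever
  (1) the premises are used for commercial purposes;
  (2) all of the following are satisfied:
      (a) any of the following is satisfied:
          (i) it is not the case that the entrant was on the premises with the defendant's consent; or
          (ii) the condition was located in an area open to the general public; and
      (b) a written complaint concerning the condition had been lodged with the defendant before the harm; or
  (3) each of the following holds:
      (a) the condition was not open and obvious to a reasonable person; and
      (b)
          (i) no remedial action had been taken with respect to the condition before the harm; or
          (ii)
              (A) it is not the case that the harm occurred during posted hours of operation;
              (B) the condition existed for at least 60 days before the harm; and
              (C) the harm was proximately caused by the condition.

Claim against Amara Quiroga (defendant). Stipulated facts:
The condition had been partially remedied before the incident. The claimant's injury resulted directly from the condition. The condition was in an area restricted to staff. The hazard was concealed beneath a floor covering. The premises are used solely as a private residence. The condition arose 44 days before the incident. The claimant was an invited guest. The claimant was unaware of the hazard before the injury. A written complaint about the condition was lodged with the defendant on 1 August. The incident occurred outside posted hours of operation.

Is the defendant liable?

No — not liable.

(1) commercial use — not met.
(i) not (consent to enter) — not satisfied.
(ii) public area — fails.
(a): F OR F → false.
(b) complaint lodged — satisfied.
So (2) is not satisfied (F AND T).
(a) not open/obvious — met.
(i) no remedial action — not satisfied.
(A) not (during posted hours) — holds.
(B) condition ≥60 days old — not met.
(C) proximate cause — satisfied.
(ii) = T AND F AND T = false.
(b) = F OR F = false.
So (3) is not satisfied (T AND F).
Overall = F OR F OR F = false.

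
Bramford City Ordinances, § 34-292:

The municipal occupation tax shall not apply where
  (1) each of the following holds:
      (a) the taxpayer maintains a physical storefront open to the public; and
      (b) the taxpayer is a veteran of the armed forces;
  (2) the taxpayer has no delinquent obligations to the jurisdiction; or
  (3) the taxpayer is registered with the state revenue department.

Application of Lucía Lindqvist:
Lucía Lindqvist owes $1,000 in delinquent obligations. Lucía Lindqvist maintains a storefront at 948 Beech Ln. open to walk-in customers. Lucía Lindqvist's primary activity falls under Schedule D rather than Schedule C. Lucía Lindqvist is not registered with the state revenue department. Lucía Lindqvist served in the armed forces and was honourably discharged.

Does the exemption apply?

(a) has storefront — holds.
(b) veteran — satisfied.
(1) = T AND T = true.
(2) no delinquency — not satisfied.
(3) state-registered — not satisfied.
Overall = T OR F OR F = true.

Yes — exempt.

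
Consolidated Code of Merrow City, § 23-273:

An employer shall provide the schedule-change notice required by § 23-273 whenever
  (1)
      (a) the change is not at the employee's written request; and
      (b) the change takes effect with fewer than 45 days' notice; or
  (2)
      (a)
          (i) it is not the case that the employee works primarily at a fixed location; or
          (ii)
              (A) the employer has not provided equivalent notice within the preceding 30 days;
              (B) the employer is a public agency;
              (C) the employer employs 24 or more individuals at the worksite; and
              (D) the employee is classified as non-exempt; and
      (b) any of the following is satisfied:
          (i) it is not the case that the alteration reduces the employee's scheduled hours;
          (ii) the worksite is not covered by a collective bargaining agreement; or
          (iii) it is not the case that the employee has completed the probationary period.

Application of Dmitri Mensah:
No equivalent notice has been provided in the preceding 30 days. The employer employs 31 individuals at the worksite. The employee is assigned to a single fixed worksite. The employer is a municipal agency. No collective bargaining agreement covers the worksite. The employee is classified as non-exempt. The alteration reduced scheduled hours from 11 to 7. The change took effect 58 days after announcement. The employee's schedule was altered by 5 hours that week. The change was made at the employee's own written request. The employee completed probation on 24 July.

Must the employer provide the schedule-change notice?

Yes — required.

(a) not employee-requested — fails.
(b) < 45 days' notice — not met.
(1) = F AND F = false.
(i) not (fixed location) — fails.
(A) no recent notice — satisfied.
(B) public agency — holds.
(C) ≥ 24 at site — satisfied.
(D) non-exempt — holds.
(ii) = T AND T AND T AND T = true.
(a) = F OR T = true.
(i) not (hours reduced) — not met.
(ii) no CBA — satisfied.
(iii) not (past probation) — fails.
(b) = F OR T OR F = true.
(2): T AND T → true.
Overall = F OR T = true.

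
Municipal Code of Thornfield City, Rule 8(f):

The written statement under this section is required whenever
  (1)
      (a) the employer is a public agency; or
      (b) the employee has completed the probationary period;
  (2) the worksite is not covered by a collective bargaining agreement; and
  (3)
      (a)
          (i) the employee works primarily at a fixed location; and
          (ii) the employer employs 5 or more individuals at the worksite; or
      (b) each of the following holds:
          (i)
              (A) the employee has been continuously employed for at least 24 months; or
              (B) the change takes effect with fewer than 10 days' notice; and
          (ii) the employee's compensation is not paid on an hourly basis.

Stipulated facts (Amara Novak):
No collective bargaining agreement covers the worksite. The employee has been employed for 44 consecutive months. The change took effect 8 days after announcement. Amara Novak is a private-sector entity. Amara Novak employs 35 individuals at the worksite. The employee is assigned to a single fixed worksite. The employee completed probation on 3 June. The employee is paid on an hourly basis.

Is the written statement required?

Yes — required.

(a) public agency — not satisfied.
(b) past probation — holds.
So (1) is satisfied (F OR T).
(2) no CBA — met.
(i) fixed location — met.
(ii) ≥ 5 at site — holds.
So (a) is satisfied (T AND T).
(A) tenure ≥ 24 mo. — holds.
(B) < 10 days' notice — met.
(i) = T OR T = true.
(ii) not (hourly-paid) — not satisfied.
(b) = T AND F = false.
(3) = T OR F = true.
So Overall is satisfied (T AND T AND T).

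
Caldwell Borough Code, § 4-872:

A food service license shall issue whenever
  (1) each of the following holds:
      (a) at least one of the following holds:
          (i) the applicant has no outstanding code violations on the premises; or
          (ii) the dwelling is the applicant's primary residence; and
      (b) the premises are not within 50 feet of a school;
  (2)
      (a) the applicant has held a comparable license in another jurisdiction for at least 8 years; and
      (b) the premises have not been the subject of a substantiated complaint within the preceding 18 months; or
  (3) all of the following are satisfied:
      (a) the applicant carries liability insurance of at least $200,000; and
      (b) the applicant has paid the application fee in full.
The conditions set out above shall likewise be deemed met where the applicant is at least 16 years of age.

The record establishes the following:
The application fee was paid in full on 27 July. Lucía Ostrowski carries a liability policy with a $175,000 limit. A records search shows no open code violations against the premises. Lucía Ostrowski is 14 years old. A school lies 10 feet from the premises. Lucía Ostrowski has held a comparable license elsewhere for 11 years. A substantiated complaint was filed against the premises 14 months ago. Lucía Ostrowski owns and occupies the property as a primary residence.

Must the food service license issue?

(i) no code violations — met.
(ii) primary residence — satisfied.
(a) = T OR T = true.
(b) ≥50 ft from school — not met.
(1) = T AND F = false.
(a) prior license ≥ 8 yr — met.
(b) no complaint in 18 mo. — fails.
(2): T AND F → false.
(a) insurance ≥ $200,000 — fails.
(b) fee paid — satisfied.
(3) = F AND T = false.
Overall = F OR F OR F = false.
Exception (age ≥ 16) — not satisfied.
Result: main false OR exception false → false.

No — denied.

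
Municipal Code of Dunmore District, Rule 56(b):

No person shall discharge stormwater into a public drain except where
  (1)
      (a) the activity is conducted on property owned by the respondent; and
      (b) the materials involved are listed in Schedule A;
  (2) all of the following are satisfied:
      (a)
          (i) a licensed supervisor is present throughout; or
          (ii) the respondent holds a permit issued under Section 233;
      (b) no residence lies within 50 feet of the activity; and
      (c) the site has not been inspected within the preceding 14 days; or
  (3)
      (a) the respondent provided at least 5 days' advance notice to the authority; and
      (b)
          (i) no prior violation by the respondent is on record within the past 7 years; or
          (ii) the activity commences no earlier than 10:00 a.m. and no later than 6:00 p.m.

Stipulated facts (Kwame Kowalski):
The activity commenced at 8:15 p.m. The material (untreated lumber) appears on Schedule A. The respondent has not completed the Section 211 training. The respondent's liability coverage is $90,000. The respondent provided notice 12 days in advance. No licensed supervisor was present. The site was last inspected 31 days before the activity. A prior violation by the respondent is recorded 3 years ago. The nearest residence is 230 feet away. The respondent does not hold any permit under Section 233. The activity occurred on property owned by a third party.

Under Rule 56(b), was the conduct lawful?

(a) own property — not met.
(b) Schedule A material — met.
(1): F AND T → false.
(i) supervisor present — not satisfied.
(ii) holds permit — not satisfied.
(a) = F OR F = false.
(b) no residence in 50 ft — holds.
(c) not (site inspected) — satisfied.
So (2) is not satisfied (F AND T AND T).
(a) ≥5 days' notice — holds.
(i) no prior violation — fails.
(ii) start within hours — not met.
(b): F OR F → false.
(3) = T AND F = false.
Overall: F OR F OR F → false.

No — unlawful.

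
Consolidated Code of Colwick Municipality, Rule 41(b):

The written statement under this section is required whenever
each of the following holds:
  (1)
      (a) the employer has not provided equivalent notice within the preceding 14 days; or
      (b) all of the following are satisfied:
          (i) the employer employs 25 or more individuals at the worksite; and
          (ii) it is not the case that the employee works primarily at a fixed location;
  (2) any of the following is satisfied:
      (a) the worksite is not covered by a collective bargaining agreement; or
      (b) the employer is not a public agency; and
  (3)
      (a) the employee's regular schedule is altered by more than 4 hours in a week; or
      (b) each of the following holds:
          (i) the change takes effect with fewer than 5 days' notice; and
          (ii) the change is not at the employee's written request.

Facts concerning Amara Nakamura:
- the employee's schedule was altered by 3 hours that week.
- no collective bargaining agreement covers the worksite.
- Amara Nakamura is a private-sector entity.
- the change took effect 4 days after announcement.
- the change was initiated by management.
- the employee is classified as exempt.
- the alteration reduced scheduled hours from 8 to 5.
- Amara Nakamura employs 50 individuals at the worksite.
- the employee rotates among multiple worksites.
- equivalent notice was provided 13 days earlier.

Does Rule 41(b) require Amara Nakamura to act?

(a) no recent notice — not met.
(i) ≥ 25 at site — met.
(ii) not (fixed location) — satisfied.
(b): T AND T → true.
(1) = F OR T = true.
(a) no CBA — holds.
(b) not (public agency) — met.
(2): T OR T → true.
(a) schedule shift > 4h — not satisfied.
(i) < 5 days' notice — satisfied.
(ii) not employee-requested — satisfied.
(b): T AND T → true.
(3): F OR T → true.
Overall: T AND T AND T → true.

Yes — required.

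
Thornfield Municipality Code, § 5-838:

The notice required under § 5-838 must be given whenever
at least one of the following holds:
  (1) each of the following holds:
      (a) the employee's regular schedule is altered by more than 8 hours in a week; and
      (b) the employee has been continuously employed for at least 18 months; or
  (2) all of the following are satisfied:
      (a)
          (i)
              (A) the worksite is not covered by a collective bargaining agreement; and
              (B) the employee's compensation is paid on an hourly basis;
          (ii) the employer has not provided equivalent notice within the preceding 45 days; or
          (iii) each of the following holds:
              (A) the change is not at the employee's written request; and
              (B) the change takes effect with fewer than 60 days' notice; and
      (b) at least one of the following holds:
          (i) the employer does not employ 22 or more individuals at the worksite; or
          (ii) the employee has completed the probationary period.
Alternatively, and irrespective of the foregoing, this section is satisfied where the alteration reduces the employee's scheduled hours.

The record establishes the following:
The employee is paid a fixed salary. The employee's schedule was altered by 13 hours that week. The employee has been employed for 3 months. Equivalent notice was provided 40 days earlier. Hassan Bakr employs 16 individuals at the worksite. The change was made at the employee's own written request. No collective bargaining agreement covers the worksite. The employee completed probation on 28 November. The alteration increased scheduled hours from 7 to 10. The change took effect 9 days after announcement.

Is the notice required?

(a) schedule shift > 8h — satisfied.
(b) tenure ≥ 18 mo. — not satisfied.
(1) = T AND F = false.
(A) no CBA — satisfied.
(B) hourly-paid — not met.
(i) = T AND F = false.
(ii) no recent notice — fails.
(A) not employee-requested — fails.
(B) < 60 days' notice — met.
(iii) = F AND T = false.
(a): F OR F OR F → false.
(i) not (≥ 22 at site) — holds.
(ii) past probation — satisfied.
So (b) is satisfied (T OR T).
So (2) is not satisfied (F AND T).
So Overall is not satisfied (F OR F).
Exception (hours reduced) — not satisfied.
Result: main false OR exception false → false.

No — not required.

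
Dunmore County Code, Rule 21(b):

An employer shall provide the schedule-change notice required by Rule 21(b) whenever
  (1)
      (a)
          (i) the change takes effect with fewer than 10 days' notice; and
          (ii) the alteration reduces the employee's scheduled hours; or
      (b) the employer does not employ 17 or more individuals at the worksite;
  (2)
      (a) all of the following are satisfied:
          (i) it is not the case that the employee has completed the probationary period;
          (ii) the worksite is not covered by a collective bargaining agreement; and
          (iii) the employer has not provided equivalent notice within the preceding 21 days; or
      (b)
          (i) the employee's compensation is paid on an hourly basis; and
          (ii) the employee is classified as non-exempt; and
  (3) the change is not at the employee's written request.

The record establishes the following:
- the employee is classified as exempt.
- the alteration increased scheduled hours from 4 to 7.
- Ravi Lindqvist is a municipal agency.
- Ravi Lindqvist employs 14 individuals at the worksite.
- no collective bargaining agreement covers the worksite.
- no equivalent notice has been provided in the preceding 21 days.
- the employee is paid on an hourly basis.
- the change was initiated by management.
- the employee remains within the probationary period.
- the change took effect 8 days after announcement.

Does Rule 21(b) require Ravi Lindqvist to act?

(i) < 10 days' notice — satisfied.
(ii) hours reduced — not satisfied.
(a) = T AND F = false.
(b) not (≥ 17 at site) — holds.
(1): F OR T → true.
(i) not (past probation) — met.
(ii) no CBA — satisfied.
(iii) no recent notice — met.
(a) = T AND T AND T = true.
(i) hourly-paid — satisfied.
(ii) non-exempt — not satisfied.
(b) = T AND F = false.
(2): T OR F → true.
(3) not employee-requested — met.
Overall: T AND T AND T → true.

Yes — required.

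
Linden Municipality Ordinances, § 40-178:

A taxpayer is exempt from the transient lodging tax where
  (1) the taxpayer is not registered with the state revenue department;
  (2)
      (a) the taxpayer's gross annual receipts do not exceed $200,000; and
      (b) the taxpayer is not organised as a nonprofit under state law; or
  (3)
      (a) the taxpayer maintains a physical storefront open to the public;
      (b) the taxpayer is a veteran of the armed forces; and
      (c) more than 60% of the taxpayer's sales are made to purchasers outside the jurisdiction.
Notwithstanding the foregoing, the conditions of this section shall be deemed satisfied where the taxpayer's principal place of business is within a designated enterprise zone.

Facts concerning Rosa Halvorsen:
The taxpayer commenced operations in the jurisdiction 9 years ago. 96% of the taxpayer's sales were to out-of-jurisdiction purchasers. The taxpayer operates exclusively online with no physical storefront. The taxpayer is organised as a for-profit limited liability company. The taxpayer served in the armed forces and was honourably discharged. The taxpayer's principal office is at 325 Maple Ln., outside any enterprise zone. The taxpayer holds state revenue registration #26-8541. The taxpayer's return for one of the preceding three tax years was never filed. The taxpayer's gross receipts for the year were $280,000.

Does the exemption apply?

(1) not (state-registered) — fails.
(a) receipts ≤ $200,000 — fails.
(b) not (nonprofit) — satisfied.
(2): F AND T → false.
(a) has storefront — not satisfied.
(b) veteran — satisfied.
(c) >60% out-of-jur. sales — holds.
(3) = F AND T AND T = false.
So Overall is not satisfied (F OR F OR F).
Exception (in enterprise zone) — not satisfied.
Result: main false OR exception false → false.

No — not exempt.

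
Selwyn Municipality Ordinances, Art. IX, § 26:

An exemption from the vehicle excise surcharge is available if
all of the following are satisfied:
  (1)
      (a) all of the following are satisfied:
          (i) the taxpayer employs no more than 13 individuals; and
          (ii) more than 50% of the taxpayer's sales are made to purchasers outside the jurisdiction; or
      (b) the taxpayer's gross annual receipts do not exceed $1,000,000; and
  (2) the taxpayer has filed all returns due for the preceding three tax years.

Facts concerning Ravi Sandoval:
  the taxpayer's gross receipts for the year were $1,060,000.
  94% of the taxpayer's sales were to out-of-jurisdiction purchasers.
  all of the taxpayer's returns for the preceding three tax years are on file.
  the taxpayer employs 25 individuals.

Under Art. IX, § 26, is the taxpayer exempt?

(i) ≤ 13 employees — not satisfied.
(ii) >50% out-of-jur. sales — holds.
So (a) is not satisfied (F AND T).
(b) receipts ≤ $1,000,000 — fails.
(1) = F OR F = false.
(2) returns current — met.
Overall: F AND T → false.

No — not exempt.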